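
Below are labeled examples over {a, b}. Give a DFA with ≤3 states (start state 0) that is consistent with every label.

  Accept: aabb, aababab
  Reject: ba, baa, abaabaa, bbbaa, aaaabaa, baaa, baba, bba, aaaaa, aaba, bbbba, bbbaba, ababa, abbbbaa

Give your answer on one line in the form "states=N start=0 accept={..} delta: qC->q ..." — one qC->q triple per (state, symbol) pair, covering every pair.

State merging on the prefix tree: take the shortest (then alphabetical) example prefix whose next move is undefined and point that move at state 0, else 1, else 2, ...; a target is out if some Accept/Reject pair would then sit in one state with the same input left (inseparable). If every existing state is out, open a new one.
a: 0a undefined. 0a->0: ok.
b: 0b undefined. 0b->0: no, aabb/ba meet in 0. Open state 1: 0b->1.
ba: 1a undefined. 1a->0: ok.
bb: 1b undefined. 1b->0: no, aabb/ba meet in 0. 1b->1: ok.
All examples now run through 2 states with every (state, symbol) defined. Accept strings end in {1}, Reject strings end in {0}; accept={1}.

states=2 start=0 accept={1} delta: 0a->0 0b->1 1a->0 1b->1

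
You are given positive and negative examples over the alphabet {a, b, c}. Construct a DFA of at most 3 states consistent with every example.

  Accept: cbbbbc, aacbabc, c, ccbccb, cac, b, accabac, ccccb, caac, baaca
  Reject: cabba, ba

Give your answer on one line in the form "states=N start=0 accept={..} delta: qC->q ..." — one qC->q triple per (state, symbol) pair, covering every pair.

states=3 start=0 accept={0,1} delta: 0a->0 0b->1 0c->0 1a->2 1b->1 1c->0 2a->0 2b->0 2c->0

State merging on the prefix tree: take the shortest (then alphabetical) example prefix whose next move is undefined and point that move at state 0, else 1, else 2, ...; a target is out if some Accept/Reject pair would then sit in one state with the same input left (inseparable). If every existing state is out, open a new one.
a: 0a undefined. 0a->0: ok.
b: 0b undefined. 0b->0: no, b/ba meet in 0. Open state 1: 0b->1.
c: 0c undefined. 0c->0: ok.
ba: 1a undefined. 1a->0: no, c/ba meet in 0. 1a->1: no, b/ba meet in 1. Open state 2: 1a->2.
baa: 2a undefined. 2a->0: ok.
cbb: 1b undefined. 1b->0: no, cbbbbc/cabba meet in 0. 1b->1: ok.
ccbc: 1c undefined. 1c->0: ok.
aacbab: 2b undefined. 2b->0: ok.
accabac: 2c undefined. 2c->0: ok.
All examples now run through 3 states with every (state, symbol) defined. Accept strings end in {0,1}, Reject strings end in {2}; accept={0,1}.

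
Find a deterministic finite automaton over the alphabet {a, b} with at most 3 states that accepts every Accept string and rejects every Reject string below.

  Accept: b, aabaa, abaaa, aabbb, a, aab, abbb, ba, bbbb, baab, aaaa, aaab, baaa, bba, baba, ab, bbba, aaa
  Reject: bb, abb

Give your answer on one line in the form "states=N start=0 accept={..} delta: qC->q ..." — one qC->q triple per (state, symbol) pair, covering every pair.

states=3 start=0 accept={0,1} delta: 0a->0 0b->1 1a->0 1b->2 2a->0 2b->0

Grow the machine one transition at a time. Run the examples from 0; the earliest place one falls off (shortest prefix, ties alphabetical) gets sent to the lowest-numbered state that keeps every Accept/Reject pair distinguishable — a pair clashes when both reach the same state with identical unread suffix — and to a fresh state only if none does.
a: 0a undefined. 0a->0: ok.
b: 0b undefined. 0b->0: no, b/bb meet in 0. Open state 1: 0b->1.
ba: 1a undefined. 1a->0: ok.
bb: 1b undefined. 1b->0: no, aabaa/bb meet in 0. 1b->1: no, b/bb meet in 1. Open state 2: 1b->2.
bba: 2a undefined. 2a->0: ok.
bbb: 2b undefined. 2b->0: ok.
All examples now run through 3 states with every (state, symbol) defined. Accept strings end in {0,1}, Reject strings end in {2}; accept={0,1}.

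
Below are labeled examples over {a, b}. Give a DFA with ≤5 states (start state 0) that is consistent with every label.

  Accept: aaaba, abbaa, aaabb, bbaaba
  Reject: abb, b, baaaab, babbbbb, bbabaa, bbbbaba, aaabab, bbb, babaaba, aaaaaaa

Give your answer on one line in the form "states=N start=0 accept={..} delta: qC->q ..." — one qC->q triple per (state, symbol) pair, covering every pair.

states=5 start=0 accept={1,2} delta: 0a->1 0b->0 1a->2 1b->2 2a->3 2b->0 3a->4 3b->1 4a->1 4b->3

State merging on the prefix tree: take the shortest (then alphabetical) example prefix whose next move is undefined and point that move at state 0, else 1, else 2, ...; a target is out if some Accept/Reject pair would then sit in one state with the same input left (inseparable). If every existing state is out, open a new one.
a: 0a undefined. 0a->0: no, aaabb/abb meet in 0 with "bb" left. Open state 1: 0a->1.
b: 0b undefined. 0b->0: ok.
aa: 1a undefined. 1a->0: no, aaaba/bbbbaba meet in 1 with "ba" left. 1a->1: no, aaaba/bbbbaba meet in 1 with "ba" left. Open state 2: 1a->2.
ab: 1b undefined. 1b->0: no, abbaa/bbabaa meet in 2. 1b->1: no, aaaba/babaaba meet in 2 with "aba" left. 1b->2: ok.
aaa: 2a undefined. 2a->0: no, aaaba/bbabaa meet in 1. 2a->1: no, aaaba/bbbbaba meet in 1. 2a->2: no, aaaba/babaaba meet in 2 with "ba" left. Open state 3: 2a->3.
abb: 2b undefined. 2b->0: ok.
aaaa: 3a undefined. 3a->0: no, bbaaba/babaaba meet in 1. 3a->1: no, abbaa/baaaab meet in 2. 3a->2: no, abbaa/bbabaa meet in 2. 3a->3: no, aaaba/babaaba meet in 3 with "ba" left. Open state 4: 3a->4.
aaab: 3b undefined. 3b->0: no, abbaa/aaabab meet in 2. 3b->1: ok.
aaaaa: 4a undefined. 4a->0: no, aaaba/aaaaaaa meet in 2. 4a->1: ok.
baaaab: 4b undefined. 4b->0: no, bbaaba/babaaba meet in 1. 4b->1: no, aaaba/babaaba meet in 2. 4b->2: no, aaaba/baaaab meet in 2. 4b->3: ok.
All examples now run through 5 states with every (state, symbol) defined. Accept strings end in {1,2}, Reject strings end in {0,3,4}; accept={1,2}.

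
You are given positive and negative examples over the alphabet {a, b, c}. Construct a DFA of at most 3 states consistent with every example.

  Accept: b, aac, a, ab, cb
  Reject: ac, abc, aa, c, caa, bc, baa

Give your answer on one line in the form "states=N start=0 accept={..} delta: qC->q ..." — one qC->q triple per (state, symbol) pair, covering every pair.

Grow the machine one transition at a time. Run the examples from 0; the earliest place one falls off (shortest prefix, ties alphabetical) gets sent to the lowest-numbered state that keeps every Accept/Reject pair distinguishable — a pair clashes when both reach the same state with identical unread suffix — and to a fresh state only if none does.
a: 0a undefined. 0a->0: no, aac/ac meet in 0 with "c" left. Open state 1: 0a->1.
b: 0b undefined. 0b->0: ok.
c: 0c undefined. 0c->0: no, b/c meet in 0. 0c->1: no, a/c meet in 1. Open state 2: 0c->2.
aa: 1a undefined. 1a->0: no, b/aa meet in 0. 1a->1: no, aac/ac meet in 1 with "c" left. 1a->2: ok.
ab: 1b undefined. 1b->0: ok.
ac: 1c undefined. 1c->0: no, b/ac meet in 0. 1c->1: no, a/ac meet in 1. 1c->2: ok.
ca: 2a undefined. 2a->0: no, a/caa meet in 1. 2a->1: ok.
cb: 2b undefined. 2b->0: ok.
aac: 2c undefined. 2c->0: ok.
All examples now run through 3 states with every (state, symbol) defined. Accept strings end in {0,1}, Reject strings end in {2}; accept={0,1}.

states=3 start=0 accept={0,1} delta: 0a->1 0b->0 0c->2 1a->2 1b->0 1c->2 2a->1 2b->0 2c->0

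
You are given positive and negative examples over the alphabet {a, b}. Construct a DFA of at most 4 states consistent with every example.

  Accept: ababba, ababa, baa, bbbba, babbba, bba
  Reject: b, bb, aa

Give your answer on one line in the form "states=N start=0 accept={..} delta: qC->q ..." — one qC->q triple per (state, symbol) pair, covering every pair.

states=3 start=0 accept={2} delta: 0a->0 0b->1 1a->2 1b->1 2a->2 2b->1

Grow the machine one transition at a time. Run the examples from 0; the earliest place one falls off (shortest prefix, ties alphabetical) gets sent to the lowest-numbered state that keeps every Accept/Reject pair distinguishable — a pair clashes when both reach the same state with identical unread suffix — and to a fresh state only if none does.
a: 0a undefined. 0a->0: ok.
b: 0b undefined. 0b->0: no, ababba/b meet in 0. Open state 1: 0b->1.
ba: 1a undefined. 1a->0: no, ababa/aa meet in 0. 1a->1: no, baa/b meet in 1. Open state 2: 1a->2.
bb: 1b undefined. 1b->0: no, bbbba/bb meet in 0. 1b->1: ok.
baa: 2a undefined. 2a->0: no, baa/aa meet in 0. 2a->1: no, baa/b meet in 1. 2a->2: ok.
bab: 2b undefined. 2b->0: no, ababa/aa meet in 0. 2b->1: ok.
All examples now run through 3 states with every (state, symbol) defined. Accept strings end in {2}, Reject strings end in {0,1}; accept={2}.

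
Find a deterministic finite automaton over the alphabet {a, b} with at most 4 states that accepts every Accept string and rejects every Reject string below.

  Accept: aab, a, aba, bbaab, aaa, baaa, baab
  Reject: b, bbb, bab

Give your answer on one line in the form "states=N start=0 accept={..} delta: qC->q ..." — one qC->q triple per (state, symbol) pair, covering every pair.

State merging on the prefix tree: take the shortest (then alphabetical) example prefix whose next move is undefined and point that move at state 0, else 1, else 2, ...; a target is out if some Accept/Reject pair would then sit in one state with the same input left (inseparable). If every existing state is out, open a new one.
a: 0a undefined. 0a->0: no, aab/b meet in 0 with "b" left. Open state 1: 0a->1.
b: 0b undefined. 0b->0: ok.
aa: 1a undefined. 1a->0: no, aab/b meet in 0. 1a->1: no, aab/bab meet in 1 with "b" left. Open state 2: 1a->2.
ab: 1b undefined. 1b->0: ok.
aaa: 2a undefined. 2a->0: no, aaa/b meet in 0. 2a->1: ok.
aab: 2b undefined. 2b->0: no, aab/b meet in 0. 2b->1: ok.
All examples now run through 3 states with every (state, symbol) defined. Accept strings end in {1}, Reject strings end in {0}; accept={1}.

states=3 start=0 accept={1} delta: 0a->1 0b->0 1a->2 1b->0 2a->1 2b->1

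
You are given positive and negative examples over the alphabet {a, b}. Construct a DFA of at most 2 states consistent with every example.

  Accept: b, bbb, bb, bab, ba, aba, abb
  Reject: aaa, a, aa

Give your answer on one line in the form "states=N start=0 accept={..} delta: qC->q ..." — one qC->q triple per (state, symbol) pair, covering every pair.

states=2 start=0 accept={1} delta: 0a->0 0b->1 1a->1 1b->1

Grow the machine one transition at a time. Run the examples from 0; the earliest place one falls off (shortest prefix, ties alphabetical) gets sent to the lowest-numbered state that keeps every Accept/Reject pair distinguishable — a pair clashes when both reach the same state with identical unread suffix — and to a fresh state only if none does.
a: 0a undefined. 0a->0: ok.
b: 0b undefined. 0b->0: no, b/aaa meet in 0. Open state 1: 0b->1.
ba: 1a undefined. 1a->0: no, ba/aaa meet in 0. 1a->1: ok.
bb: 1b undefined. 1b->0: no, bb/aaa meet in 0. 1b->1: ok.
All examples now run through 2 states with every (state, symbol) defined. Accept strings end in {1}, Reject strings end in {0}; accept={1}.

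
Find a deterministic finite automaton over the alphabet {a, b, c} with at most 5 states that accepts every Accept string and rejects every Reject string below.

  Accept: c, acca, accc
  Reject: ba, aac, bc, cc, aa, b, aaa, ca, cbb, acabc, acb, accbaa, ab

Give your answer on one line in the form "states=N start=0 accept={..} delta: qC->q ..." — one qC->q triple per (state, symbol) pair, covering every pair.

Grow the machine one transition at a time. Run the examples from 0; the earliest place one falls off (shortest prefix, ties alphabetical) gets sent to the lowest-numbered state that keeps every Accept/Reject pair distinguishable — a pair clashes when both reach the same state with identical unread suffix — and to a fresh state only if none does.
a: 0a undefined. 0a->0: no, c/aac meet in 0 with "c" left. Open state 1: 0a->1.
b: 0b undefined. 0b->0: no, c/bc meet in 0 with "c" left. 0b->1: ok.
c: 0c undefined. 0c->0: no, c/cc meet in 0. 0c->1: no, c/b meet in 1. Open state 2: 0c->2.
aa: 1a undefined. 1a->0: no, c/aac meet in 2. 1a->1: ok.
ab: 1b undefined. 1b->0: ok.
ac: 1c undefined. 1c->0: no, c/acabc meet in 2. 1c->1: no, c/acabc meet in 2. 1c->2: no, c/aac meet in 2. Open state 3: 1c->3.
ca: 2a undefined. 2a->0: ok.
cb: 2b undefined. 2b->0: ok.
cc: 2c undefined. 2c->0: ok.
aca: 3a undefined. 3a->0: ok.
acb: 3b undefined. 3b->0: ok.
acc: 3c undefined. 3c->0: no, acca/ba meet in 1. 3c->1: no, acca/ba meet in 1. 3c->2: no, acca/cc meet in 0. 3c->3: no, acca/cc meet in 0. Open state 4: 3c->4.
acca: 4a undefined. 4a->0: no, acca/cc meet in 0. 4a->1: no, acca/ba meet in 1. 4a->2: ok.
accb: 4b undefined. 4b->0: ok.
accc: 4c undefined. 4c->0: no, accc/cc meet in 0. 4c->1: no, accc/ba meet in 1. 4c->2: ok.
All examples now run through 5 states with every (state, symbol) defined. Accept strings end in {2}, Reject strings end in {0,1,3}; accept={2}.

states=5 start=0 accept={2} delta: 0a->1 0b->1 0c->2 1a->1 1b->0 1c->3 2a->0 2b->0 2c->0 3a->0 3b->0 3c->4 4a->2 4b->0 4c->2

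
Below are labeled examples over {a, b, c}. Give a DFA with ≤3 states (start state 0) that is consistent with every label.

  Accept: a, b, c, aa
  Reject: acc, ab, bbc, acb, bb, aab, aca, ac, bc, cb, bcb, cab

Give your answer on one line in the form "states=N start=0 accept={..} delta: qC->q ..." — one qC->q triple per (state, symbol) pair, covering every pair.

states=3 start=0 accept={1} delta: 0a->1 0b->1 0c->1 1a->1 1b->2 1c->2 2a->0 2b->0 2c->0

State merging on the prefix tree: take the shortest (then alphabetical) example prefix whose next move is undefined and point that move at state 0, else 1, else 2, ...; a target is out if some Accept/Reject pair would then sit in one state with the same input left (inseparable). If every existing state is out, open a new one.
a: 0a undefined. 0a->0: no, b/ab meet in 0 with "b" left. Open state 1: 0a->1.
b: 0b undefined. 0b->0: no, b/bb meet in 0. 0b->1: ok.
c: 0c undefined. 0c->0: no, a/cb meet in 1. 0c->1: ok.
aa: 1a undefined. 1a->0: no, a/aab meet in 1. 1a->1: ok.
ab: 1b undefined. 1b->0: no, a/bbc meet in 1. 1b->1: no, a/ab meet in 1. Open state 2: 1b->2.
ac: 1c undefined. 1c->0: no, a/acc meet in 1. 1c->1: no, a/acc meet in 1. 1c->2: ok.
aca: 2a undefined. 2a->0: ok.
acb: 2b undefined. 2b->0: ok.
acc: 2c undefined. 2c->0: ok.
All examples now run through 3 states with every (state, symbol) defined. Accept strings end in {1}, Reject strings end in {0,2}; accept={1}.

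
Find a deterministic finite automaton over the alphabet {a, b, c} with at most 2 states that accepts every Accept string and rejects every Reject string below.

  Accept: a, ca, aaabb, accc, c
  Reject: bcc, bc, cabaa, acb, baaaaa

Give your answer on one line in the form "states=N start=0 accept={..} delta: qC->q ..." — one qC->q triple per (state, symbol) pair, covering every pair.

states=2 start=0 accept={0} delta: 0a->0 0b->1 0c->0 1a->1 1b->0 1c->1

State merging on the prefix tree: take the shortest (then alphabetical) example prefix whose next move is undefined and point that move at state 0, else 1, else 2, ...; a target is out if some Accept/Reject pair would then sit in one state with the same input left (inseparable). If every existing state is out, open a new one.
a: 0a undefined. 0a->0: ok.
b: 0b undefined. 0b->0: no, a/baaaaa meet in 0. Open state 1: 0b->1.
c: 0c undefined. 0c->0: ok.
ba: 1a undefined. 1a->0: no, a/cabaa meet in 0. 1a->1: ok.
bc: 1c undefined. 1c->0: no, a/bcc meet in 0. 1c->1: ok.
aaabb: 1b undefined. 1b->0: ok.
All examples now run through 2 states with every (state, symbol) defined. Accept strings end in {0}, Reject strings end in {1}; accept={0}.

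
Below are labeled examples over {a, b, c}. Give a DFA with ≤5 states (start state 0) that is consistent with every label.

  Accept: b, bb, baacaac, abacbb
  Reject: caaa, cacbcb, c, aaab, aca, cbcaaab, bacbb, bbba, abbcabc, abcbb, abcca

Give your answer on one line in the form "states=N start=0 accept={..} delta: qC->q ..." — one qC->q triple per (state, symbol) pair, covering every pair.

Grow the machine one transition at a time. Run the examples from 0; the earliest place one falls off (shortest prefix, ties alphabetical) gets sent to the lowest-numbered state that keeps every Accept/Reject pair distinguishable — a pair clashes when both reach the same state with identical unread suffix — and to a fresh state only if none does.
a: 0a undefined. 0a->0: no, b/aaab meet in 0 with "b" left. Open state 1: 0a->1.
b: 0b undefined. 0b->0: ok.
c: 0c undefined. 0c->0: no, b/c meet in 0. 0c->1: ok.
aa: 1a undefined. 1a->0: no, b/caaa meet in 0. 1a->1: ok.
ab: 1b undefined. 1b->0: no, b/aaab meet in 0. 1b->1: no, abacbb/bacbb meet in 1 with "cbb" left. Open state 2: 1b->2.
ac: 1c undefined. 1c->0: no, b/bacbb meet in 0. 1c->1: no, baacaac/caaa meet in 1. 1c->2: ok.
aba: 2a undefined. 2a->0: no, b/aca meet in 0. 2a->1: no, baacaac/aaab meet in 2. 2a->2: no, abacbb/abcbb meet in 2 with "cbb" left. Open state 3: 2a->3.
abb: 2b undefined. 2b->0: no, b/bacbb meet in 0. 2b->1: ok.
abc: 2c undefined. 2c->0: no, b/abcbb meet in 0. 2c->1: ok.
abac: 3c undefined. 3c->0: ok.
abbcab: 3b undefined. 3b->0: ok.
baacaa: 3a undefined. 3a->0: no, baacaac/caaa meet in 1. 3a->1: no, baacaac/aaab meet in 2. 3a->2: no, baacaac/caaa meet in 1. 3a->3: ok.
All examples now run through 4 states with every (state, symbol) defined. Accept strings end in {0}, Reject strings end in {1,2,3}; accept={0}.

states=4 start=0 accept={0} delta: 0a->1 0b->0 0c->1 1a->1 1b->2 1c->2 2a->3 2b->1 2c->1 3a->3 3b->0 3c->0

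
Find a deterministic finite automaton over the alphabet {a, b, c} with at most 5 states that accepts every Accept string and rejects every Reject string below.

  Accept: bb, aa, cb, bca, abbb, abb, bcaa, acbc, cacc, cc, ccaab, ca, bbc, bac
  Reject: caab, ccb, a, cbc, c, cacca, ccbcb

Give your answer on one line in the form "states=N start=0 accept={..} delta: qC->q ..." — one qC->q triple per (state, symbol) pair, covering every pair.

Fold the examples into a partial DFA from state 0: repeatedly fix the first undefined (state, symbol) met by the shortest-then-alphabetical prefix, trying targets in increasing order and rejecting any under which an Accept and a Reject string meet in one state with the same remainder; add a state when all current targets are rejected. Accepting states are where Accept strings end.
a: 0a undefined. 0a->0: no, aa/a meet in 0. Open state 1: 0a->1.
b: 0b undefined. 0b->0: no, bbc/c meet in 0 with "c" left. 0b->1: ok.
c: 0c undefined. 0c->0: no, cb/ccb meet in 1. 0c->1: no, bbc/cbc meet in 1 with "bc" left. Open state 2: 0c->2.
aa: 1a undefined. 1a->0: no, bac/c meet in 2. 1a->1: no, aa/a meet in 1. 1a->2: no, aa/c meet in 2. Open state 3: 1a->3.
ab: 1b undefined. 1b->0: no, abb/a meet in 1. 1b->1: no, bb/a meet in 1. 1b->2: no, bb/c meet in 2. 1b->3: ok.
ac: 1c undefined. 1c->0: no, bca/a meet in 1. 1c->1: ok.
ca: 2a undefined. 2a->0: no, bb/caab meet in 3. 2a->1: no, bb/cacca meet in 3. 2a->2: no, cb/caab meet in 2 with "b" left. 2a->3: ok.
cb: 2b undefined. 2b->0: ok.
cc: 2c undefined. 2c->0: no, bb/ccbcb meet in 3. 2c->1: no, bb/ccb meet in 3. 2c->2: no, cb/ccb meet in 0. 2c->3: no, abb/ccb meet in 3 with "b" left. Open state 4: 2c->4.
abb: 3b undefined. 3b->0: no, abbb/a meet in 1. 3b->1: no, abb/a meet in 1. 3b->2: no, abb/cbc meet in 2. 3b->3: ok.
bac: 3c undefined. 3c->0: no, bb/cacca meet in 3. 3c->1: no, bb/cacca meet in 3. 3c->2: no, acbc/cbc meet in 2. 3c->3: no, bcaa/cacca meet in 3 with "a" left. 3c->4: ok.
caa: 3a undefined. 3a->0: ok.
cca: 4a undefined. 4a->0: ok.
ccb: 4b undefined. 4b->0: no, cb/ccb meet in 0. 4b->1: no, bb/ccbcb meet in 3. 4b->2: ok.
cacc: 4c undefined. 4c->0: ok.
All examples now run through 5 states with every (state, symbol) defined. Accept strings end in {0,3,4}, Reject strings end in {1,2}; accept={0,3,4}.

states=5 start=0 accept={0,3,4} delta: 0a->1 0b->1 0c->2 1a->3 1b->3 1c->1 2a->3 2b->0 2c->4 3a->0 3b->3 3c->4 4a->0 4b->2 4c->0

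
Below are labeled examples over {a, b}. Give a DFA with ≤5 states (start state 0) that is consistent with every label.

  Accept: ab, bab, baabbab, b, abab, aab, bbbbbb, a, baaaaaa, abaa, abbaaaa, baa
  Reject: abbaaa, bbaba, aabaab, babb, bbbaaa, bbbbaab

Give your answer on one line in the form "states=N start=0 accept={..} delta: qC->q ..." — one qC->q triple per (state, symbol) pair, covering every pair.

Fold the examples into a partial DFA from state 0: repeatedly fix the first undefined (state, symbol) met by the shortest-then-alphabetical prefix, trying targets in increasing order and rejecting any under which an Accept and a Reject string meet in one state with the same remainder; add a state when all current targets are rejected. Accepting states are where Accept strings end.
a: 0a undefined. 0a->0: ok.
b: 0b undefined. 0b->0: no, ab/abbaaa meet in 0. Open state 1: 0b->1.
ba: 1a undefined. 1a->0: no, ab/aabaab meet in 1. 1a->1: no, bab/aabaab meet in 1 with "b" left. Open state 2: 1a->2.
bb: 1b undefined. 1b->0: no, ab/bbbbaab meet in 1. 1b->1: ok.
baa: 2a undefined. 2a->0: no, ab/aabaab meet in 1. 2a->1: no, ab/aabaab meet in 1. 2a->2: no, bab/aabaab meet in 2 with "b" left. Open state 3: 2a->3.
bab: 2b undefined. 2b->0: no, ab/babb meet in 1. 2b->1: no, ab/babb meet in 1. 2b->2: no, bab/babb meet in 2. 2b->3: ok.
baaa: 3a undefined. 3a->0: no, a/abbaaa meet in 0. 3a->1: no, ab/abbaaa meet in 1. 3a->2: ok.
baab: 3b undefined. 3b->0: no, a/aabaab meet in 0. 3b->1: no, ab/aabaab meet in 1. 3b->2: ok.
All examples now run through 4 states with every (state, symbol) defined. Accept strings end in {0,1,3}, Reject strings end in {2}; accept={0,1,3}.

states=4 start=0 accept={0,1,3} delta: 0a->0 0b->1 1a->2 1b->1 2a->3 2b->3 3a->2 3b->2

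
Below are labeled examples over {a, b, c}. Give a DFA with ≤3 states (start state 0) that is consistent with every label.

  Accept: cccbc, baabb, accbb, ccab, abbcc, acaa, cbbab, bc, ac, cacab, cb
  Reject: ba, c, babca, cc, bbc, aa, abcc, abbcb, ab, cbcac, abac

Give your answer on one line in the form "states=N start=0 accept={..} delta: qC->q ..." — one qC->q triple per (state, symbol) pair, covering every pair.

Fold the examples into a partial DFA from state 0: repeatedly fix the first undefined (state, symbol) met by the shortest-then-alphabetical prefix, trying targets in increasing order and rejecting any under which an Accept and a Reject string meet in one state with the same remainder; add a state when all current targets are rejected. Accepting states are where Accept strings end.
a: 0a undefined. 0a->0: no, ac/c meet in 0 with "c" left. Open state 1: 0a->1.
b: 0b undefined. 0b->0: no, bc/c meet in 0 with "c" left. 0b->1: ok.
c: 0c undefined. 0c->0: no, ccab/ab meet in 1 with "b" left. 0c->1: no, bc/cc meet in 1 with "c" left. Open state 2: 0c->2.
aa: 1a undefined. 1a->0: ok.
ab: 1b undefined. 1b->0: no, bc/abac meet in 1 with "c" left. 1b->1: no, baabb/ab meet in 1. 1b->2: ok.
ac: 1c undefined. 1c->0: no, acaa/ba meet in 0. 1c->1: ok.
ca: 2a undefined. 2a->0: ok.
cb: 2b undefined. 2b->0: no, baabb/ba meet in 0. 2b->1: ok.
cc: 2c undefined. 2c->0: no, ccab/c meet in 2. 2c->1: no, cccbc/cc meet in 1. 2c->2: ok.
All examples now run through 3 states with every (state, symbol) defined. Accept strings end in {1}, Reject strings end in {0,2}; accept={1}.

states=3 start=0 accept={1} delta: 0a->1 0b->1 0c->2 1a->0 1b->2 1c->1 2a->0 2b->1 2c->2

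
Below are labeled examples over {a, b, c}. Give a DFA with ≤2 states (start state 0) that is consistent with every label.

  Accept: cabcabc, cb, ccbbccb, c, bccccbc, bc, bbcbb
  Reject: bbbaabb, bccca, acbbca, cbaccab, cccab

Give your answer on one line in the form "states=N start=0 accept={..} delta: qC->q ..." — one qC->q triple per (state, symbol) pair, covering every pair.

states=2 start=0 accept={1} delta: 0a->0 0b->0 0c->1 1a->0 1b->1 1c->1

Grow the machine one transition at a time. Run the examples from 0; the earliest place one falls off (shortest prefix, ties alphabetical) gets sent to the lowest-numbered state that keeps every Accept/Reject pair distinguishable — a pair clashes when both reach the same state with identical unread suffix — and to a fresh state only if none does.
a: 0a undefined. 0a->0: ok.
b: 0b undefined. 0b->0: ok.
c: 0c undefined. 0c->0: no, cabcabc/bbbaabb meet in 0. Open state 1: 0c->1.
ca: 1a undefined. 1a->0: ok.
cb: 1b undefined. 1b->0: no, cb/bbbaabb meet in 0. 1b->1: ok.
cc: 1c undefined. 1c->0: no, ccbbccb/bbbaabb meet in 0. 1c->1: ok.
All examples now run through 2 states with every (state, symbol) defined. Accept strings end in {1}, Reject strings end in {0}; accept={1}.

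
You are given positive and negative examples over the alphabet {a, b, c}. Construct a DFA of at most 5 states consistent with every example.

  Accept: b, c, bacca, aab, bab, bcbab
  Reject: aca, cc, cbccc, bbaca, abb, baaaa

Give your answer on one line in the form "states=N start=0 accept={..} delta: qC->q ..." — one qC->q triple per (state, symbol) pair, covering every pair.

states=3 start=0 accept={1} delta: 0a->0 0b->1 0c->1 1a->0 1b->0 1c->2 2a->1 2b->0 2c->0

Fold the examples into a partial DFA from state 0: repeatedly fix the first undefined (state, symbol) met by the shortest-then-alphabetical prefix, trying targets in increasing order and rejecting any under which an Accept and a Reject string meet in one state with the same remainder; add a state when all current targets are rejected. Accepting states are where Accept strings end.
a: 0a undefined. 0a->0: ok.
b: 0b undefined. 0b->0: no, b/abb meet in 0. Open state 1: 0b->1.
c: 0c undefined. 0c->0: no, c/aca meet in 0. 0c->1: ok.
ba: 1a undefined. 1a->0: ok.
bb: 1b undefined. 1b->0: ok.
bc: 1c undefined. 1c->0: no, b/cbccc meet in 1. 1c->1: no, b/cc meet in 1. Open state 2: 1c->2.
bcb: 2b undefined. 2b->0: ok.
bacca: 2a undefined. 2a->0: no, bacca/aca meet in 0. 2a->1: ok.
cbccc: 2c undefined. 2c->0: ok.
All examples now run through 3 states with every (state, symbol) defined. Accept strings end in {1}, Reject strings end in {0,2}; accept={1}.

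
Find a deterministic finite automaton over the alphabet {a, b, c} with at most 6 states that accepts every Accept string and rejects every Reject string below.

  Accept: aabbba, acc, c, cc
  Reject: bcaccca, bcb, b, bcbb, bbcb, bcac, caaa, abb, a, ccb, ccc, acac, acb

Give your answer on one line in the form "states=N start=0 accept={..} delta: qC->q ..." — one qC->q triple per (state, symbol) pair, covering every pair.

Grow the machine one transition at a time. Run the examples from 0; the earliest place one falls off (shortest prefix, ties alphabetical) gets sent to the lowest-numbered state that keeps every Accept/Reject pair distinguishable — a pair clashes when both reach the same state with identical unread suffix — and to a fresh state only if none does.
a: 0a undefined. 0a->0: ok.
b: 0b undefined. 0b->0: no, aabbba/b meet in 0. Open state 1: 0b->1.
c: 0c undefined. 0c->0: no, acc/caaa meet in 0. 0c->1: no, c/b meet in 1. Open state 2: 0c->2.
bb: 1b undefined. 1b->0: ok.
bc: 1c undefined. 1c->0: no, c/bcac meet in 2. 1c->1: ok.
ca: 2a undefined. 2a->0: no, c/acac meet in 2. 2a->1: ok.
cc: 2c undefined. 2c->0: no, acc/bcb meet in 0. 2c->1: no, acc/b meet in 1. 2c->2: no, acc/ccc meet in 2. Open state 3: 2c->3.
acb: 2b undefined. 2b->0: ok.
bca: 1a undefined. 1a->0: no, aabbba/bcb meet in 0. 1a->1: no, aabbba/bcaccca meet in 1. 1a->2: no, acc/bcac meet in 3. 1a->3: ok.
ccb: 3b undefined. 3b->0: ok.
ccc: 3c undefined. 3c->0: ok.
caaa: 3a undefined. 3a->0: ok.
All examples now run through 4 states with every (state, symbol) defined. Accept strings end in {2,3}, Reject strings end in {0,1}; accept={2,3}.

states=4 start=0 accept={2,3} delta: 0a->0 0b->1 0c->2 1a->3 1b->0 1c->1 2a->1 2b->0 2c->3 3a->0 3b->0 3c->0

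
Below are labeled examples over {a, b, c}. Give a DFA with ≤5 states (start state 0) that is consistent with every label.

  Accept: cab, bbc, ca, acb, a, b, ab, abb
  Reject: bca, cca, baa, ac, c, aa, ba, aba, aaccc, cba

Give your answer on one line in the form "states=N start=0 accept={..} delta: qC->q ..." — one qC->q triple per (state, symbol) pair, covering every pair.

states=5 start=0 accept={0,1,4} delta: 0a->1 0b->1 0c->2 1a->3 1b->4 1c->3 2a->0 2b->1 2c->1 3a->2 3b->0 3c->2 4a->2 4b->0 4c->0

Grow the machine one transition at a time. Run the examples from 0; the earliest place one falls off (shortest prefix, ties alphabetical) gets sent to the lowest-numbered state that keeps every Accept/Reject pair distinguishable — a pair clashes when both reach the same state with identical unread suffix — and to a fresh state only if none does.
a: 0a undefined. 0a->0: no, a/aa meet in 0. Open state 1: 0a->1.
b: 0b undefined. 0b->0: no, bbc/c meet in 0 with "c" left. 0b->1: ok.
c: 0c undefined. 0c->0: no, ca/cca meet in 1. 0c->1: no, ca/aa meet in 1 with "a" left. Open state 2: 0c->2.
aa: 1a undefined. 1a->0: no, a/baa meet in 1. 1a->1: no, a/baa meet in 1. 1a->2: no, ca/baa meet in 2 with "a" left. Open state 3: 1a->3.
ab: 1b undefined. 1b->0: no, bbc/c meet in 2. 1b->1: no, bbc/ac meet in 1 with "c" left. 1b->2: no, ca/aba meet in 2 with "a" left. 1b->3: no, ab/aa meet in 3. Open state 4: 1b->4.
ac: 1c undefined. 1c->0: no, acb/bca meet in 1. 1c->1: no, a/ac meet in 1. 1c->2: no, ca/bca meet in 2 with "a" left. 1c->3: ok.
ca: 2a undefined. 2a->0: ok.
cb: 2b undefined. 2b->0: no, cab/cba meet in 1. 2b->1: ok.
cc: 2c undefined. 2c->0: no, cab/cca meet in 1. 2c->1: ok.
aac: 3c undefined. 3c->0: no, cab/aaccc meet in 1. 3c->1: no, cab/aaccc meet in 1. 3c->2: ok.
aba: 4a undefined. 4a->0: no, ca/aba meet in 0. 4a->1: no, cab/aba meet in 1. 4a->2: ok.
abb: 4b undefined. 4b->0: ok.
acb: 3b undefined. 3b->0: ok.
baa: 3a undefined. 3a->0: no, ca/bca meet in 0. 3a->1: no, cab/bca meet in 1. 3a->2: ok.
bbc: 4c undefined. 4c->0: ok.
All examples now run through 5 states with every (state, symbol) defined. Accept strings end in {0,1,4}, Reject strings end in {2,3}; accept={0,1,4}.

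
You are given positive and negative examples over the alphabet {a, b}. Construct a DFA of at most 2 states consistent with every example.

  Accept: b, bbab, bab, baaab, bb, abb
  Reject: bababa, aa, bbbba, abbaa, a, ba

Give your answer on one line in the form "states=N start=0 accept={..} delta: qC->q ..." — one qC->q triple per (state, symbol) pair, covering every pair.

State merging on the prefix tree: take the shortest (then alphabetical) example prefix whose next move is undefined and point that move at state 0, else 1, else 2, ...; a target is out if some Accept/Reject pair would then sit in one state with the same input left (inseparable). If every existing state is out, open a new one.
a: 0a undefined. 0a->0: ok.
b: 0b undefined. 0b->0: no, b/bababa meet in 0. Open state 1: 0b->1.
ba: 1a undefined. 1a->0: ok.
bb: 1b undefined. 1b->0: no, bb/bababa meet in 0. 1b->1: ok.
All examples now run through 2 states with every (state, symbol) defined. Accept strings end in {1}, Reject strings end in {0}; accept={1}.

states=2 start=0 accept={1} delta: 0a->0 0b->1 1a->0 1b->1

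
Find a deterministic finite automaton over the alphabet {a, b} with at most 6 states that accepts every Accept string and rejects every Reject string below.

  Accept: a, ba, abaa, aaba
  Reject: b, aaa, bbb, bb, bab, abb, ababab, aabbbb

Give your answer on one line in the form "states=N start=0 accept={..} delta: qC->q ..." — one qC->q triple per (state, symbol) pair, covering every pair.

states=3 start=0 accept={1,2} delta: 0a->1 0b->0 1a->2 1b->0 2a->0 2b->0

Grow the machine one transition at a time. Run the examples from 0; the earliest place one falls off (shortest prefix, ties alphabetical) gets sent to the lowest-numbered state that keeps every Accept/Reject pair distinguishable — a pair clashes when both reach the same state with identical unread suffix — and to a fresh state only if none does.
a: 0a undefined. 0a->0: no, a/aaa meet in 0. Open state 1: 0a->1.
b: 0b undefined. 0b->0: ok.
aa: 1a undefined. 1a->0: no, a/aaa meet in 1. 1a->1: no, a/aaa meet in 1. Open state 2: 1a->2.
ab: 1b undefined. 1b->0: ok.
aaa: 2a undefined. 2a->0: ok.
aab: 2b undefined. 2b->0: ok.
All examples now run through 3 states with every (state, symbol) defined. Accept strings end in {1,2}, Reject strings end in {0}; accept={1,2}.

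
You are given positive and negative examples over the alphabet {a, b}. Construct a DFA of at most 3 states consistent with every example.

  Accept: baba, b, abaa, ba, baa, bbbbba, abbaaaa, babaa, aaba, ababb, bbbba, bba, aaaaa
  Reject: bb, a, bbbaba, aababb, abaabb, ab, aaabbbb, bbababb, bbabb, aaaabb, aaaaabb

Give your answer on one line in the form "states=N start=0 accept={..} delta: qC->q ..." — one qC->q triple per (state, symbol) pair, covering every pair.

State merging on the prefix tree: take the shortest (then alphabetical) example prefix whose next move is undefined and point that move at state 0, else 1, else 2, ...; a target is out if some Accept/Reject pair would then sit in one state with the same input left (inseparable). If every existing state is out, open a new one.
a: 0a undefined. 0a->0: no, b/ab meet in 0 with "b" left. Open state 1: 0a->1.
b: 0b undefined. 0b->0: no, baba/bbbaba meet in 1 with "ba" left. 0b->1: no, b/a meet in 1. Open state 2: 0b->2.
aa: 1a undefined. 1a->0: no, aaaaa/a meet in 1. 1a->1: no, ababb/aababb meet in 1 with "babb" left. 1a->2: ok.
ab: 1b undefined. 1b->0: ok.
ba: 2a undefined. 2a->0: no, baba/ab meet in 0. 2a->1: no, baba/a meet in 1. 2a->2: ok.
bb: 2b undefined. 2b->0: no, baba/a meet in 1. 2b->1: ok.
All examples now run through 3 states with every (state, symbol) defined. Accept strings end in {2}, Reject strings end in {0,1}; accept={2}.

states=3 start=0 accept={2} delta: 0a->1 0b->2 1a->2 1b->0 2a->2 2b->1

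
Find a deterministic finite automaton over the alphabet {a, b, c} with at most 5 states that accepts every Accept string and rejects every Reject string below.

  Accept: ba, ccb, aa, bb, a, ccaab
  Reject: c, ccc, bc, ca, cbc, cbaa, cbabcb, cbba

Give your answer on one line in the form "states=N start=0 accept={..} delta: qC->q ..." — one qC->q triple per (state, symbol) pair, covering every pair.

State merging on the prefix tree: take the shortest (then alphabetical) example prefix whose next move is undefined and point that move at state 0, else 1, else 2, ...; a target is out if some Accept/Reject pair would then sit in one state with the same input left (inseparable). If every existing state is out, open a new one.
a: 0a undefined. 0a->0: ok.
b: 0b undefined. 0b->0: ok.
c: 0c undefined. 0c->0: no, ba/c meet in 0. Open state 1: 0c->1.
ca: 1a undefined. 1a->0: no, ba/ca meet in 0. 1a->1: ok.
cb: 1b undefined. 1b->0: no, ba/cbaa meet in 0. 1b->1: no, ccb/cbabcb meet in 1 with "cb" left. Open state 2: 1b->2.
cc: 1c undefined. 1c->0: ok.
cba: 2a undefined. 2a->0: no, ba/cbaa meet in 0. 2a->1: ok.
cbb: 2b undefined. 2b->0: no, ba/cbba meet in 0. 2b->1: ok.
cbc: 2c undefined. 2c->0: no, ba/cbc meet in 0. 2c->1: ok.
All examples now run through 3 states with every (state, symbol) defined. Accept strings end in {0}, Reject strings end in {1,2}; accept={0}.

states=3 start=0 accept={0} delta: 0a->0 0b->0 0c->1 1a->1 1b->2 1c->0 2a->1 2b->1 2c->1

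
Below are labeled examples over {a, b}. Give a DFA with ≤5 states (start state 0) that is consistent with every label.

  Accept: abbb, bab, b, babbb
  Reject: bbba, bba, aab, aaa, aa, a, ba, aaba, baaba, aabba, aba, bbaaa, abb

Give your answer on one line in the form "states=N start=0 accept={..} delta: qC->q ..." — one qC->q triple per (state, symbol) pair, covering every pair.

Grow the machine one transition at a time. Run the examples from 0; the earliest place one falls off (shortest prefix, ties alphabetical) gets sent to the lowest-numbered state that keeps every Accept/Reject pair distinguishable — a pair clashes when both reach the same state with identical unread suffix — and to a fresh state only if none does.
a: 0a undefined. 0a->0: no, b/aab meet in 0 with "b" left. Open state 1: 0a->1.
b: 0b undefined. 0b->0: ok.
aa: 1a undefined. 1a->0: no, b/aab meet in 0. 1a->1: no, bab/aab meet in 1 with "b" left. Open state 2: 1a->2.
ab: 1b undefined. 1b->0: no, abbb/abb meet in 0. 1b->1: no, abbb/bbba meet in 1. 1b->2: no, bab/aa meet in 2. Open state 3: 1b->3.
aaa: 2a undefined. 2a->0: no, b/aaa meet in 0. 2a->1: ok.
aab: 2b undefined. 2b->0: no, b/aab meet in 0. 2b->1: ok.
aba: 3a undefined. 3a->0: no, b/aabba meet in 0. 3a->1: ok.
abb: 3b undefined. 3b->0: no, abbb/abb meet in 0. 3b->1: ok.
All examples now run through 4 states with every (state, symbol) defined. Accept strings end in {0,3}, Reject strings end in {1,2}; accept={0,3}.

states=4 start=0 accept={0,3} delta: 0a->1 0b->0 1a->2 1b->3 2a->1 2b->1 3a->1 3b->1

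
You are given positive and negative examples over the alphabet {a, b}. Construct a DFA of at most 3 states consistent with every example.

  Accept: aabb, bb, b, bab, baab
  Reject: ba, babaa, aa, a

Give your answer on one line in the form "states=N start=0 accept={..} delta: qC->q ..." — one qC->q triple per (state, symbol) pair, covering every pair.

Fold the examples into a partial DFA from state 0: repeatedly fix the first undefined (state, symbol) met by the shortest-then-alphabetical prefix, trying targets in increasing order and rejecting any under which an Accept and a Reject string meet in one state with the same remainder; add a state when all current targets are rejected. Accepting states are where Accept strings end.
a: 0a undefined. 0a->0: ok.
b: 0b undefined. 0b->0: no, aabb/ba meet in 0. Open state 1: 0b->1.
ba: 1a undefined. 1a->0: ok.
bb: 1b undefined. 1b->0: no, aabb/ba meet in 0. 1b->1: ok.
All examples now run through 2 states with every (state, symbol) defined. Accept strings end in {1}, Reject strings end in {0}; accept={1}.

states=2 start=0 accept={1} delta: 0a->0 0b->1 1a->0 1b->1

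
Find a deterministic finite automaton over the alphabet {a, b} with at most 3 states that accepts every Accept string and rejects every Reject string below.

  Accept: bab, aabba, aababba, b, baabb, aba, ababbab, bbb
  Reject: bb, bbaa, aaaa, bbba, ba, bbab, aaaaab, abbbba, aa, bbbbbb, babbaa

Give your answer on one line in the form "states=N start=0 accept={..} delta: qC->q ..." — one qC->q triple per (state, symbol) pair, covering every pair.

State merging on the prefix tree: take the shortest (then alphabetical) example prefix whose next move is undefined and point that move at state 0, else 1, else 2, ...; a target is out if some Accept/Reject pair would then sit in one state with the same input left (inseparable). If every existing state is out, open a new one.
a: 0a undefined. 0a->0: no, b/aaaaab meet in 0 with "b" left. Open state 1: 0a->1.
b: 0b undefined. 0b->0: no, bab/bbab meet in 1 with "b" left. 0b->1: ok.
aa: 1a undefined. 1a->0: ok.
ab: 1b undefined. 1b->0: ok.
All examples now run through 2 states with every (state, symbol) defined. Accept strings end in {1}, Reject strings end in {0}; accept={1}.

states=2 start=0 accept={1} delta: 0a->1 0b->1 1a->0 1b->0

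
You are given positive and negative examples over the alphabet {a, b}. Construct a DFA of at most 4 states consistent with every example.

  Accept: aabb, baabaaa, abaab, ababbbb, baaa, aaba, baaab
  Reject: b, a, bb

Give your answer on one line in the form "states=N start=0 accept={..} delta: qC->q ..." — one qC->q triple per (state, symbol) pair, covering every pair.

Fold the examples into a partial DFA from state 0: repeatedly fix the first undefined (state, symbol) met by the shortest-then-alphabetical prefix, trying targets in increasing order and rejecting any under which an Accept and a Reject string meet in one state with the same remainder; add a state when all current targets are rejected. Accepting states are where Accept strings end.
a: 0a undefined. 0a->0: no, aabb/bb meet in 0 with "bb" left. Open state 1: 0a->1.
b: 0b undefined. 0b->0: ok.
aa: 1a undefined. 1a->0: no, aabb/b meet in 0. 1a->1: no, baaa/a meet in 1. Open state 2: 1a->2.
ab: 1b undefined. 1b->0: no, ababbbb/b meet in 0. 1b->1: ok.
aab: 2b undefined. 2b->0: no, aabb/b meet in 0. 2b->1: no, aabb/a meet in 1. 2b->2: ok.
aaba: 2a undefined. 2a->0: no, abaab/b meet in 0. 2a->1: no, baabaaa/a meet in 1. 2a->2: ok.
All examples now run through 3 states with every (state, symbol) defined. Accept strings end in {2}, Reject strings end in {0,1}; accept={2}.

states=3 start=0 accept={2} delta: 0a->1 0b->0 1a->2 1b->1 2a->2 2b->2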